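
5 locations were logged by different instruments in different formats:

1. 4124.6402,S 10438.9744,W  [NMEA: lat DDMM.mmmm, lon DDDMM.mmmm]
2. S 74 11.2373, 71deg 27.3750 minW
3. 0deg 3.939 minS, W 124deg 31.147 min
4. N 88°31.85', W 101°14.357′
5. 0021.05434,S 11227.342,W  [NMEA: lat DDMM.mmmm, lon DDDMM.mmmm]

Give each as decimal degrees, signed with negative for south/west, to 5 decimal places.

1. -41.41067, -104.64957
2. -74.18729, -71.45625
3. -0.06565, -124.51912
4. 88.53083, -101.23928
5. -0.35091, -112.45570

Point 1:
  Lat: split at 2 digits → 41° and 24.6402′; 41 + 24.6402/60 = 41.410670
  hemisphere S, so the sign is −
  λ: split at 3 digits → 104° and 38.9744′; 104 + 38.9744/60 = 104.649573
  W → negative
Point 2:
  Latitude: 74 + 11.2373/60 = 74.187288
  S → negative
  Lon: 71 + 27.375/60 = 71.456250
  W ⇒ negate
Point 3:
  Latitude: 0 + 3.939/60 = 0.065650
  hemisphere S, so the sign is −
  λ: 124 + 31.147/60 = 124.519117
  W → negative
Point 4:
  φ: 31.85′ = 0.530833°; total 88.530833
  N ⇒ keep positive
  λ: 14.357′ = 0.239283°; total 101.239283
  hemisphere W, so the sign is −
Point 5:
  φ: degrees = first 2 digits = 0, minutes = 21.05434; 0 + 21.05434/60 = 0.350906
  hemisphere S, so the sign is −
  Longitude: split at 3 digits → 112° and 27.342′; 112 + 27.342/60 = 112.455700
  W → negative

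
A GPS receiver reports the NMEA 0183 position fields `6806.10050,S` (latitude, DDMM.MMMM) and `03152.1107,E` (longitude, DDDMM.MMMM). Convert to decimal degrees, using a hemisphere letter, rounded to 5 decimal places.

Lat: split at 2 digits → 68° and 6.1005′; 68 + 6.1005/60 = 68.101675
Longitude: split at 3 digits → 031° and 52.1107′; 31 + 52.1107/60 = 31.868512

68.10168° S, 31.86851° E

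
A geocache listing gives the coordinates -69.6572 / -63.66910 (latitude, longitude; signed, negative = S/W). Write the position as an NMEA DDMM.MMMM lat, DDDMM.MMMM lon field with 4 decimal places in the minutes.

6939.4320,S / 06340.1460,W

Latitude is negative → S; |value| = 69.657200
φ: minutes = (69.657200 − 69) × 60 = 39.432000
Longitude is negative → W; |value| = 63.669100
λ: minutes = (63.669100 − 63) × 60 = 40.146000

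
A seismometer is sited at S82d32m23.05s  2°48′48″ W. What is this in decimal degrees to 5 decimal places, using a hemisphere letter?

82.53974° S, 2.81333° W

Latitude: 82° + 32/60 + 23.05/3600 = 82 + 0.533333 + 0.006403 = 82.539736
λ: 48′ + 48″ = 48.80000′; 2 + 48.80000/60 = 2.813333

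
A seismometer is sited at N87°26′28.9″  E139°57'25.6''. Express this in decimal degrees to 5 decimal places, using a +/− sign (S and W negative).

87.44136, 139.95711

Lat: 26′ + 28.9″ = 26.48167′; 87 + 26.48167/60 = 87.441361
N ⇒ keep positive
λ: 57′ + 25.6″ = 57.42667′; 139 + 57.42667/60 = 139.957111
E → positive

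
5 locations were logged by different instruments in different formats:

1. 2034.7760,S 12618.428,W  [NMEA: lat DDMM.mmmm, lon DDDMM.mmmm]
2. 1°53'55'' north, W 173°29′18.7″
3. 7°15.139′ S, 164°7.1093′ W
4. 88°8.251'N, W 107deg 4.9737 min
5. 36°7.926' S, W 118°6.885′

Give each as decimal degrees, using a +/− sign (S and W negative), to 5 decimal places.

1. -20.57960, -126.30713
2. 1.89861, -173.48853
3. -7.25232, -164.11849
4. 88.13752, -107.08290
5. -36.13210, -118.11475

Point 1:
  Lat: split at 2 digits → 20° and 34.776′; 20 + 34.776/60 = 20.579600
  hemisphere S, so the sign is −
  Lon: degrees = first 3 digits = 126, minutes = 18.428; 126 + 18.428/60 = 126.307133
  W ⇒ negate
Point 2:
  Latitude: 53′ + 55″ = 53.91667′; 1 + 53.91667/60 = 1.898611
  N ⇒ keep positive
  λ: 173° + 29/60 + 18.7/3600 = 173 + 0.483333 + 0.005194 = 173.488528
  hemisphere W, so the sign is −
Point 3:
  Latitude: 7 + 15.139/60 = 7.252317
  S → negative
  Longitude: 164 + 7.1093/60 = 164.118488
  hemisphere W, so the sign is −
Point 4:
  Latitude: 8.251′ = 0.137517°; total 88.137517
  N ⇒ keep positive
  Longitude: 4.9737′ = 0.082895°; total 107.082895
  W → negative
Point 5:
  Lat: 7.926′ = 0.132100°; total 36.132100
  hemisphere S, so the sign is −
  Longitude: 6.885′ = 0.114750°; total 118.114750
  W → negative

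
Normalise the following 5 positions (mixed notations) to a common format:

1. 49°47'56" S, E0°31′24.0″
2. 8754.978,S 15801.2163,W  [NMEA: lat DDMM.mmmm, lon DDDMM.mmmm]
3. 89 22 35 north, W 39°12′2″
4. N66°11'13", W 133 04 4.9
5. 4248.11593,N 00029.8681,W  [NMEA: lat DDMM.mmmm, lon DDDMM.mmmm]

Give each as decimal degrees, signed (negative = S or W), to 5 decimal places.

1. -49.79889, 0.52333
2. -87.91630, -158.02027
3. 89.37639, -39.20056
4. 66.18694, -133.06803
5. 42.80193, -0.49780

Point 1:
  φ: 47′ + 56″ = 47.93333′; 49 + 47.93333/60 = 49.798889
  S ⇒ negate
  Lon: 0 + 31/60 + 24/3600 = 0.523333
  E → positive
Point 2:
  Lat: degrees = first 2 digits = 87, minutes = 54.978; 87 + 54.978/60 = 87.916300
  hemisphere S, so the sign is −
  Lon: split at 3 digits → 158° and 1.2163′; 158 + 1.2163/60 = 158.020272
  hemisphere W, so the sign is −
Point 3:
  Lat: 89° + 22/60 + 35/3600 = 89 + 0.366667 + 0.009722 = 89.376389
  N ⇒ keep positive
  Lon: 39° + 12/60 + 2/3600 = 39 + 0.200000 + 0.000556 = 39.200556
  W → negative
Point 4:
  Latitude: 66° + 11/60 + 13/3600 = 66 + 0.183333 + 0.003611 = 66.186944
  N ⇒ keep positive
  Lon: 4′ + 4.9″ = 4.08167′; 133 + 4.08167/60 = 133.068028
  W ⇒ negate
Point 5:
  Latitude: degrees = first 2 digits = 42, minutes = 48.11593; 42 + 48.11593/60 = 42.801932
  N ⇒ keep positive
  Lon: split at 3 digits → 000° and 29.8681′; 0 + 29.8681/60 = 0.497802
  W → negative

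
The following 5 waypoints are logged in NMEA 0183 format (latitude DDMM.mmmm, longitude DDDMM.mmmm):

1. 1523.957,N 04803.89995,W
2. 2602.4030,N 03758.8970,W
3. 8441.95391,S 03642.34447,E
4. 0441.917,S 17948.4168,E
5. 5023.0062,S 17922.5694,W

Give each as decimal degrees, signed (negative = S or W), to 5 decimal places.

1. 15.39928, -48.06500
2. 26.04005, -37.98162
3. -84.69923, 36.70574
4. -4.69862, 179.80695
5. -50.38344, -179.37616

Point 1:
  Latitude: split at 2 digits → 15° and 23.957′; 15 + 23.957/60 = 15.399283
  N ⇒ keep positive
  Lon: split at 3 digits → 048° and 3.89995′; 48 + 3.89995/60 = 48.064999
  W → negative
Point 2:
  Latitude: split at 2 digits → 26° and 2.403′; 26 + 2.403/60 = 26.040050
  N → positive
  Longitude: split at 3 digits → 037° and 58.897′; 37 + 58.897/60 = 37.981617
  W ⇒ negate
Point 3:
  Lat: degrees = first 2 digits = 84, minutes = 41.95391; 84 + 41.95391/60 = 84.699232
  hemisphere S, so the sign is −
  λ: degrees = first 3 digits = 36, minutes = 42.34447; 36 + 42.34447/60 = 36.705741
  E → positive
Point 4:
  Latitude: split at 2 digits → 04° and 41.917′; 4 + 41.917/60 = 4.698617
  S → negative
  λ: degrees = first 3 digits = 179, minutes = 48.4168; 179 + 48.4168/60 = 179.806947
  E ⇒ keep positive
Point 5:
  φ: degrees = first 2 digits = 50, minutes = 23.0062; 50 + 23.0062/60 = 50.383437
  S ⇒ negate
  Lon: degrees = first 3 digits = 179, minutes = 22.5694; 179 + 22.5694/60 = 179.376157
  hemisphere W, so the sign is −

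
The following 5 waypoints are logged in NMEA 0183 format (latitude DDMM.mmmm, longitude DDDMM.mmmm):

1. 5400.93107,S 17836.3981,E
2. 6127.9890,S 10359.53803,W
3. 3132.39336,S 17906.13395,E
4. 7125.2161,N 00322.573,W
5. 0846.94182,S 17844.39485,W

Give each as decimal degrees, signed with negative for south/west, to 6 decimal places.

Point 1:
  Lat: degrees = first 2 digits = 54, minutes = 0.93107; 54 + 0.93107/60 = 54.0155178
  hemisphere S, so the sign is −
  Longitude: degrees = first 3 digits = 178, minutes = 36.3981; 178 + 36.3981/60 = 178.6066350
  E ⇒ keep positive
Point 2:
  Lat: split at 2 digits → 61° and 27.989′; 61 + 27.989/60 = 61.4664833
  hemisphere S, so the sign is −
  Longitude: split at 3 digits → 103° and 59.53803′; 103 + 59.53803/60 = 103.9923005
  W ⇒ negate
Point 3:
  φ: split at 2 digits → 31° and 32.39336′; 31 + 32.39336/60 = 31.5398893
  S ⇒ negate
  Longitude: split at 3 digits → 179° and 6.13395′; 179 + 6.13395/60 = 179.1022325
  E ⇒ keep positive
Point 4:
  Latitude: degrees = first 2 digits = 71, minutes = 25.2161; 71 + 25.2161/60 = 71.4202683
  N → positive
  Lon: degrees = first 3 digits = 3, minutes = 22.573; 3 + 22.573/60 = 3.3762167
  W ⇒ negate
Point 5:
  Latitude: split at 2 digits → 08° and 46.94182′; 8 + 46.94182/60 = 8.7823637
  S ⇒ negate
  Lon: split at 3 digits → 178° and 44.39485′; 178 + 44.39485/60 = 178.7399142
  W → negative

1. -54.015518, 178.606635
2. -61.466483, -103.992301
3. -31.539889, 179.102233
4. 71.420268, -3.376217
5. -8.782364, -178.739914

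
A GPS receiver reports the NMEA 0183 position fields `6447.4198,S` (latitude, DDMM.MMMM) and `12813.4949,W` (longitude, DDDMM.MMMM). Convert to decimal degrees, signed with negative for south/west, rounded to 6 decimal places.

Lat: degrees = first 2 digits = 64, minutes = 47.4198; 64 + 47.4198/60 = 64.7903300
hemisphere S, so the sign is −
λ: split at 3 digits → 128° and 13.4949′; 128 + 13.4949/60 = 128.2249150
hemisphere W, so the sign is −

-64.790330, -128.224915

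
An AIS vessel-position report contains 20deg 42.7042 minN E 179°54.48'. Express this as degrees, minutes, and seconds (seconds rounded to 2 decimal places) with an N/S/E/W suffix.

Lat: 42.70420′ → 42′ and 0.70420 × 60 = 42.2520″
Longitude: 54.48000′ → 54′ and 0.48000 × 60 = 28.8000″

20°42′42.25″ N, 179°54′28.80″ E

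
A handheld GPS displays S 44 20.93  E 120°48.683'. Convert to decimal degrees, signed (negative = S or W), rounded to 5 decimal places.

-44.34883, 120.81138

Latitude: 44 + 20.93/60 = 44.348833
hemisphere S, so the sign is −
λ: 48.683′ = 0.811383°; total 120.811383
E → positive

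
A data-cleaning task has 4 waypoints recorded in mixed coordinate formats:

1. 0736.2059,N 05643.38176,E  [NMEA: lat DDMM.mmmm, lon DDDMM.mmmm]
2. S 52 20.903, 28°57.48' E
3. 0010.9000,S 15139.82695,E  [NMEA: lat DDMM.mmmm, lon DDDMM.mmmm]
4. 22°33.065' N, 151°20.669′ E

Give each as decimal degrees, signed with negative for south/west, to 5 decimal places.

Point 1:
  Lat: degrees = first 2 digits = 7, minutes = 36.2059; 7 + 36.2059/60 = 7.603432
  N ⇒ keep positive
  Lon: split at 3 digits → 056° and 43.38176′; 56 + 43.38176/60 = 56.723029
  E ⇒ keep positive
Point 2:
  φ: 20.903′ = 0.348383°; total 52.348383
  S ⇒ negate
  Longitude: 57.48′ = 0.958000°; total 28.958000
  E ⇒ keep positive
Point 3:
  Lat: split at 2 digits → 00° and 10.9′; 0 + 10.9/60 = 0.181667
  S ⇒ negate
  Lon: split at 3 digits → 151° and 39.82695′; 151 + 39.82695/60 = 151.663783
  E → positive
Point 4:
  φ: 33.065′ = 0.551083°; total 22.551083
  N → positive
  λ: 20.669′ = 0.344483°; total 151.344483
  E ⇒ keep positive

1. 7.60343, 56.72303
2. -52.34838, 28.95800
3. -0.18167, 151.66378
4. 22.55108, 151.34448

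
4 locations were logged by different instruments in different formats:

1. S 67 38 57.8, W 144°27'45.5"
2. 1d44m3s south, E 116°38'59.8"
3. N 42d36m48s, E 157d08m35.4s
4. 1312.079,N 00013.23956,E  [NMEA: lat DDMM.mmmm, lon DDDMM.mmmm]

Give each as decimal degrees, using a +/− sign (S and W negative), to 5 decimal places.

1. -67.64939, -144.46264
2. -1.73417, 116.64994
3. 42.61333, 157.14317
4. 13.20132, 0.22066

Point 1:
  Latitude: 38′ + 57.8″ = 38.96333′; 67 + 38.96333/60 = 67.649389
  hemisphere S, so the sign is −
  Longitude: 144° + 27/60 + 45.5/3600 = 144 + 0.450000 + 0.012639 = 144.462639
  hemisphere W, so the sign is −
Point 2:
  Lat: 1 + 44/60 + 3/3600 = 1.734167
  S ⇒ negate
  Lon: 38′ + 59.8″ = 38.99667′; 116 + 38.99667/60 = 116.649944
  E ⇒ keep positive
Point 3:
  φ: 42 + 36/60 + 48/3600 = 42.613333
  N → positive
  Lon: 157 + 8/60 + 35.4/3600 = 157.143167
  E ⇒ keep positive
Point 4:
  Lat: degrees = first 2 digits = 13, minutes = 12.079; 13 + 12.079/60 = 13.201317
  N ⇒ keep positive
  λ: split at 3 digits → 000° and 13.23956′; 0 + 13.23956/60 = 0.220659
  E → positive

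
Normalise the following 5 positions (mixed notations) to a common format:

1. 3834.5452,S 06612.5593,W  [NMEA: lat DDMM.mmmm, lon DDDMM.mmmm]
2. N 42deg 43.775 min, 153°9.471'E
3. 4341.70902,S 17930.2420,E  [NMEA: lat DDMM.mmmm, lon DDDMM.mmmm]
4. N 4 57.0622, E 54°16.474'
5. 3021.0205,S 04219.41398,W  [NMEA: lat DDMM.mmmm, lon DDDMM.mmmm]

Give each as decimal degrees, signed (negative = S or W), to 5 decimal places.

1. -38.57575, -66.20932
2. 42.72958, 153.15785
3. -43.69515, 179.50403
4. 4.95104, 54.27457
5. -30.35034, -42.32357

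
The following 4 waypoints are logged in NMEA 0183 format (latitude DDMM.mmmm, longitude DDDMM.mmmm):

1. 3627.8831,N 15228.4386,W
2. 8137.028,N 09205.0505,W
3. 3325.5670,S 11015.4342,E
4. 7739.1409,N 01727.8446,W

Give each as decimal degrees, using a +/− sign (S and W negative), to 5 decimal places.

1. 36.46472, -152.47398
2. 81.61713, -92.08418
3. -33.42612, 110.25724
4. 77.65235, -17.46408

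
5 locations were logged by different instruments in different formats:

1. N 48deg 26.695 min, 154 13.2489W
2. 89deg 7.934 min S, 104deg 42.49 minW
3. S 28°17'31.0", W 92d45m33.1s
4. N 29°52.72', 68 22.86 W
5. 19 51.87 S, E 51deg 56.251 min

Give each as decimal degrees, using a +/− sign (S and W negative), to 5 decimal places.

1. 48.44492, -154.22082
2. -89.13223, -104.70817
3. -28.29194, -92.75919
4. 29.87867, -68.38100
5. -19.86450, 51.93752

Point 1:
  Latitude: 26.695′ = 0.444917°; total 48.444917
  N → positive
  Longitude: 13.2489′ = 0.220815°; total 154.220815
  W ⇒ negate
Point 2:
  Latitude: 89 + 7.934/60 = 89.132233
  S → negative
  Longitude: 104 + 42.49/60 = 104.708167
  W → negative
Point 3:
  φ: 28° + 17/60 + 31/3600 = 28 + 0.283333 + 0.008611 = 28.291944
  S → negative
  λ: 92° + 45/60 + 33.1/3600 = 92 + 0.750000 + 0.009194 = 92.759194
  hemisphere W, so the sign is −
Point 4:
  Lat: 29 + 52.72/60 = 29.878667
  N ⇒ keep positive
  λ: 68 + 22.86/60 = 68.381000
  hemisphere W, so the sign is −
Point 5:
  Lat: 19 + 51.87/60 = 19.864500
  S ⇒ negate
  λ: 56.251′ = 0.937517°; total 51.937517
  E → positive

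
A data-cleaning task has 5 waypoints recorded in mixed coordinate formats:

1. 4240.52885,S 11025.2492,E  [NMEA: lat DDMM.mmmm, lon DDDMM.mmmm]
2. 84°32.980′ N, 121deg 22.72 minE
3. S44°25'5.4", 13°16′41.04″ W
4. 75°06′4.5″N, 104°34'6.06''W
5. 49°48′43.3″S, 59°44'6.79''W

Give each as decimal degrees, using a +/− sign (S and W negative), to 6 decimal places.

1. -42.675481, 110.420820
2. 84.549667, 121.378667
3. -44.418167, -13.278067
4. 75.101250, -104.568350
5. -49.812028, -59.735219

Point 1:
  Latitude: split at 2 digits → 42° and 40.52885′; 42 + 40.52885/60 = 42.6754808
  S ⇒ negate
  Longitude: split at 3 digits → 110° and 25.2492′; 110 + 25.2492/60 = 110.4208200
  E → positive
Point 2:
  Latitude: 84 + 32.98/60 = 84.5496667
  N ⇒ keep positive
  Lon: 121 + 22.72/60 = 121.3786667
  E → positive
Point 3:
  φ: 25′ + 5.4″ = 25.09000′; 44 + 25.09000/60 = 44.4181667
  S → negative
  λ: 16′ + 41.04″ = 16.68400′; 13 + 16.68400/60 = 13.2780667
  W → negative
Point 4:
  Lat: 75° + 6/60 + 4.5/3600 = 75 + 0.100000 + 0.001250 = 75.1012500
  N → positive
  Lon: 104 + 34/60 + 6.06/3600 = 104.5683500
  W ⇒ negate
Point 5:
  φ: 49 + 48/60 + 43.3/3600 = 49.8120278
  S → negative
  Lon: 59 + 44/60 + 6.79/3600 = 59.7352194
  hemisphere W, so the sign is −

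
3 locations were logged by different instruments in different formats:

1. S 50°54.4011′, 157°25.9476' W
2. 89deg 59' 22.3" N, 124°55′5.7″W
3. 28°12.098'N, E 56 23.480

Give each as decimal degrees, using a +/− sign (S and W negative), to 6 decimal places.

Point 1:
  φ: 54.4011′ = 0.906685°; total 50.9066850
  S → negative
  Longitude: 157 + 25.9476/60 = 157.4324600
  hemisphere W, so the sign is −
Point 2:
  Lat: 89° + 59/60 + 22.3/3600 = 89 + 0.983333 + 0.006194 = 89.9895278
  N → positive
  Longitude: 55′ + 5.7″ = 55.09500′; 124 + 55.09500/60 = 124.9182500
  W → negative
Point 3:
  φ: 12.098′ = 0.201633°; total 28.2016333
  N → positive
  λ: 23.48′ = 0.391333°; total 56.3913333
  E → positive

1. -50.906685, -157.432460
2. 89.989528, -124.918250
3. 28.201633, 56.391333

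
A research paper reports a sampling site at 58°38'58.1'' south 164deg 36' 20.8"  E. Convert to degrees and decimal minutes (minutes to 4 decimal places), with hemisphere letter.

58° 38.9683′ S, 164° 36.3467′ E

Latitude: 38 + 58.1/60 = 38.968333′
Lon: seconds/60 = 0.34667; minutes = 36 + 0.34667 = 36.346667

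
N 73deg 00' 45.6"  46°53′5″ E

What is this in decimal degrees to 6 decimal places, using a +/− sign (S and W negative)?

73.012667, 46.884722

Latitude: 73 + 0/60 + 45.6/3600 = 73.0126667
N ⇒ keep positive
Longitude: 46° + 53/60 + 5/3600 = 46 + 0.883333 + 0.001389 = 46.8847222
E ⇒ keep positive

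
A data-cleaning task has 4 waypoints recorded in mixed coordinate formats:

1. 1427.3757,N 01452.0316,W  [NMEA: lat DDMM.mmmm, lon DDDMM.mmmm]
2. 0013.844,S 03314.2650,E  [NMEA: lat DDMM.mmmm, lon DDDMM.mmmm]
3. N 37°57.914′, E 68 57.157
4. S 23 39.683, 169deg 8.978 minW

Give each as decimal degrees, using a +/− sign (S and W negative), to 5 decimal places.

1. 14.45626, -14.86719
2. -0.23073, 33.23775
3. 37.96523, 68.95262
4. -23.66138, -169.14963

Point 1:
  Lat: degrees = first 2 digits = 14, minutes = 27.3757; 14 + 27.3757/60 = 14.456262
  N → positive
  Longitude: degrees = first 3 digits = 14, minutes = 52.0316; 14 + 52.0316/60 = 14.867193
  W → negative
Point 2:
  Lat: degrees = first 2 digits = 0, minutes = 13.844; 0 + 13.844/60 = 0.230733
  hemisphere S, so the sign is −
  Lon: degrees = first 3 digits = 33, minutes = 14.265; 33 + 14.265/60 = 33.237750
  E ⇒ keep positive
Point 3:
  Latitude: 57.914′ = 0.965233°; total 37.965233
  N ⇒ keep positive
  Lon: 68 + 57.157/60 = 68.952617
  E → positive
Point 4:
  φ: 23 + 39.683/60 = 23.661383
  S ⇒ negate
  λ: 8.978′ = 0.149633°; total 169.149633
  W → negative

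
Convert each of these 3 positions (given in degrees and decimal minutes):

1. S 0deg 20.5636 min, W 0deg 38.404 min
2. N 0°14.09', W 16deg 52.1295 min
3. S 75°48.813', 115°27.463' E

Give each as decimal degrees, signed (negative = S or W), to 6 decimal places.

1. -0.342727, -0.640067
2. 0.234833, -16.868825
3. -75.813550, 115.457717

Point 1:
  Latitude: 20.5636′ = 0.342727°; total 0.3427267
  hemisphere S, so the sign is −
  Lon: 38.404′ = 0.640067°; total 0.6400667
  W → negative
Point 2:
  φ: 14.09′ = 0.234833°; total 0.2348333
  N → positive
  λ: 52.1295′ = 0.868825°; total 16.8688250
  W ⇒ negate
Point 3:
  φ: 75 + 48.813/60 = 75.8135500
  S ⇒ negate
  λ: 27.463′ = 0.457717°; total 115.4577167
  E → positive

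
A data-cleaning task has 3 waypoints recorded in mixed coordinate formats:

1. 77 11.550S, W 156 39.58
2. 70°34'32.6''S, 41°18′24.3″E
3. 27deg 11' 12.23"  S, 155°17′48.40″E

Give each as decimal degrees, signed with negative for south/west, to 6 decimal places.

Point 1:
  Latitude: 11.55′ = 0.192500°; total 77.1925000
  S ⇒ negate
  Lon: 39.58′ = 0.659667°; total 156.6596667
  W ⇒ negate
Point 2:
  Lat: 70 + 34/60 + 32.6/3600 = 70.5757222
  hemisphere S, so the sign is −
  Lon: 41 + 18/60 + 24.3/3600 = 41.3067500
  E ⇒ keep positive
Point 3:
  Lat: 27° + 11/60 + 12.23/3600 = 27 + 0.183333 + 0.003397 = 27.1867306
  S ⇒ negate
  λ: 17′ + 48.4″ = 17.80667′; 155 + 17.80667/60 = 155.2967778
  E → positive

1. -77.192500, -156.659667
2. -70.575722, 41.306750
3. -27.186731, 155.296778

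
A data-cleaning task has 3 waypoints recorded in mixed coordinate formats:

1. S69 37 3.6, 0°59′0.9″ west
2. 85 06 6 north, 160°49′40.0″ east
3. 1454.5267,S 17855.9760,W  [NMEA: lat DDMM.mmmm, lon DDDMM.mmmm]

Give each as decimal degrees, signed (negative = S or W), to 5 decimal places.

1. -69.61767, -0.98358
2. 85.10167, 160.82778
3. -14.90878, -178.93293

Point 1:
  Lat: 69° + 37/60 + 3.6/3600 = 69 + 0.616667 + 0.001000 = 69.617667
  S ⇒ negate
  λ: 0° + 59/60 + 0.9/3600 = 0 + 0.983333 + 0.000250 = 0.983583
  W ⇒ negate
Point 2:
  Lat: 85° + 6/60 + 6/3600 = 85 + 0.100000 + 0.001667 = 85.101667
  N ⇒ keep positive
  Lon: 160 + 49/60 + 40/3600 = 160.827778
  E ⇒ keep positive
Point 3:
  Lat: degrees = first 2 digits = 14, minutes = 54.5267; 14 + 54.5267/60 = 14.908778
  hemisphere S, so the sign is −
  Lon: degrees = first 3 digits = 178, minutes = 55.976; 178 + 55.976/60 = 178.932933
  hemisphere W, so the sign is −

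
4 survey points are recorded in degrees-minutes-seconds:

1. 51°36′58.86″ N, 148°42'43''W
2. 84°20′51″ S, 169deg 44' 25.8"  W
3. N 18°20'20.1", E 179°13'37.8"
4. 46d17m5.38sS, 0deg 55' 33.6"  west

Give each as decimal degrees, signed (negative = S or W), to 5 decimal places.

1. 51.61635, -148.71194
2. -84.34750, -169.74050
3. 18.33892, 179.22717
4. -46.28483, -0.92600

Point 1:
  Latitude: 36′ + 58.86″ = 36.98100′; 51 + 36.98100/60 = 51.616350
  N ⇒ keep positive
  λ: 148° + 42/60 + 43/3600 = 148 + 0.700000 + 0.011944 = 148.711944
  W → negative
Point 2:
  Lat: 84 + 20/60 + 51/3600 = 84.347500
  S → negative
  λ: 169° + 44/60 + 25.8/3600 = 169 + 0.733333 + 0.007167 = 169.740500
  W → negative
Point 3:
  φ: 18° + 20/60 + 20.1/3600 = 18 + 0.333333 + 0.005583 = 18.338917
  N → positive
  Lon: 179 + 13/60 + 37.8/3600 = 179.227167
  E ⇒ keep positive
Point 4:
  φ: 17′ + 5.38″ = 17.08967′; 46 + 17.08967/60 = 46.284828
  S ⇒ negate
  Lon: 55′ + 33.6″ = 55.56000′; 0 + 55.56000/60 = 0.926000
  W → negative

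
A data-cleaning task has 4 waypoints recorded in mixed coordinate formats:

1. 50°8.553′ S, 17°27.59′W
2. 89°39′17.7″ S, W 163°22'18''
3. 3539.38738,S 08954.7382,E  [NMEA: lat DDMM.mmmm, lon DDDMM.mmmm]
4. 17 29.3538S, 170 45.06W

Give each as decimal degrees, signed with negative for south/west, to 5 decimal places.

Point 1:
  φ: 8.553′ = 0.142550°; total 50.142550
  S ⇒ negate
  λ: 17 + 27.59/60 = 17.459833
  hemisphere W, so the sign is −
Point 2:
  Lat: 89 + 39/60 + 17.7/3600 = 89.654917
  S → negative
  Longitude: 22′ + 18″ = 22.30000′; 163 + 22.30000/60 = 163.371667
  W ⇒ negate
Point 3:
  φ: degrees = first 2 digits = 35, minutes = 39.38738; 35 + 39.38738/60 = 35.656456
  hemisphere S, so the sign is −
  Lon: degrees = first 3 digits = 89, minutes = 54.7382; 89 + 54.7382/60 = 89.912303
  E → positive
Point 4:
  Latitude: 17 + 29.3538/60 = 17.489230
  S ⇒ negate
  λ: 170 + 45.06/60 = 170.751000
  W ⇒ negate

1. -50.14255, -17.45983
2. -89.65492, -163.37167
3. -35.65646, 89.91230
4. -17.48923, -170.75100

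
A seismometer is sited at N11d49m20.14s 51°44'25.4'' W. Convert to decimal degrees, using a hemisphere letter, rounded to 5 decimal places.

Lat: 11° + 49/60 + 20.14/3600 = 11 + 0.816667 + 0.005594 = 11.822261
λ: 44′ + 25.4″ = 44.42333′; 51 + 44.42333/60 = 51.740389

11.82226° N, 51.74039° W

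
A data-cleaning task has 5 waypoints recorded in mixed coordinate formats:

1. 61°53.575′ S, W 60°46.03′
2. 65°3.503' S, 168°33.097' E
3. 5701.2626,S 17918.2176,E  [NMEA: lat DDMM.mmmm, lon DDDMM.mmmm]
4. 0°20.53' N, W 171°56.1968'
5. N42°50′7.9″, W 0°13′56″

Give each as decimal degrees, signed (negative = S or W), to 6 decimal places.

Point 1:
  φ: 61 + 53.575/60 = 61.8929167
  S → negative
  Longitude: 46.03′ = 0.767167°; total 60.7671667
  hemisphere W, so the sign is −
Point 2:
  Latitude: 65 + 3.503/60 = 65.0583833
  hemisphere S, so the sign is −
  Longitude: 168 + 33.097/60 = 168.5516167
  E → positive
Point 3:
  Lat: split at 2 digits → 57° and 1.2626′; 57 + 1.2626/60 = 57.0210433
  S → negative
  λ: split at 3 digits → 179° and 18.2176′; 179 + 18.2176/60 = 179.3036267
  E ⇒ keep positive
Point 4:
  φ: 0 + 20.53/60 = 0.3421667
  N ⇒ keep positive
  Longitude: 56.1968′ = 0.936613°; total 171.9366133
  W ⇒ negate
Point 5:
  φ: 42 + 50/60 + 7.9/3600 = 42.8355278
  N → positive
  λ: 13′ + 56″ = 13.93333′; 0 + 13.93333/60 = 0.2322222
  W → negative

1. -61.892917, -60.767167
2. -65.058383, 168.551617
3. -57.021043, 179.303627
4. 0.342167, -171.936613
5. 42.835528, -0.232222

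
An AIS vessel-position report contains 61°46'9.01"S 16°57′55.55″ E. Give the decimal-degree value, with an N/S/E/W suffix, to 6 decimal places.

61.769169° S, 16.965431° E

Latitude: 61 + 46/60 + 9.01/3600 = 61.7691694
Lon: 57′ + 55.55″ = 57.92583′; 16 + 57.92583/60 = 16.9654306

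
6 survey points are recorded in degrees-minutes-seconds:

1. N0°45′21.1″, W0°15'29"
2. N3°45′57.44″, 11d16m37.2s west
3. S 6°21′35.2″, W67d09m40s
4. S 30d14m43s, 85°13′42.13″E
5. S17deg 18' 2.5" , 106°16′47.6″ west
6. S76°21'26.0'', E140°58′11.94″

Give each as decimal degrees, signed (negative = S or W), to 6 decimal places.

1. 0.755861, -0.258056
2. 3.765956, -11.277000
3. -6.359778, -67.161111
4. -30.245278, 85.228369
5. -17.300694, -106.279889
6. -76.357222, 140.969983

Point 1:
  Lat: 0° + 45/60 + 21.1/3600 = 0 + 0.750000 + 0.005861 = 0.7558611
  N → positive
  Longitude: 15′ + 29″ = 15.48333′; 0 + 15.48333/60 = 0.2580556
  hemisphere W, so the sign is −
Point 2:
  Latitude: 3 + 45/60 + 57.44/3600 = 3.7659556
  N ⇒ keep positive
  Longitude: 16′ + 37.2″ = 16.62000′; 11 + 16.62000/60 = 11.2770000
  W ⇒ negate
Point 3:
  Lat: 21′ + 35.2″ = 21.58667′; 6 + 21.58667/60 = 6.3597778
  S → negative
  Lon: 67° + 9/60 + 40/3600 = 67 + 0.150000 + 0.011111 = 67.1611111
  hemisphere W, so the sign is −
Point 4:
  φ: 14′ + 43″ = 14.71667′; 30 + 14.71667/60 = 30.2452778
  S ⇒ negate
  λ: 85° + 13/60 + 42.13/3600 = 85 + 0.216667 + 0.011703 = 85.2283694
  E → positive
Point 5:
  Latitude: 17° + 18/60 + 2.5/3600 = 17 + 0.300000 + 0.000694 = 17.3006944
  S ⇒ negate
  λ: 106 + 16/60 + 47.6/3600 = 106.2798889
  W ⇒ negate
Point 6:
  Lat: 21′ + 26″ = 21.43333′; 76 + 21.43333/60 = 76.3572222
  S ⇒ negate
  Lon: 58′ + 11.94″ = 58.19900′; 140 + 58.19900/60 = 140.9699833
  E → positive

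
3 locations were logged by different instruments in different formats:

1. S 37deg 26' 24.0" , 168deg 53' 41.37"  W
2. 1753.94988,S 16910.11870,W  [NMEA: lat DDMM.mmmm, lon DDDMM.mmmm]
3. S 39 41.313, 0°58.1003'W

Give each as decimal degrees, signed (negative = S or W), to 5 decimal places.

Point 1:
  φ: 37° + 26/60 + 24/3600 = 37 + 0.433333 + 0.006667 = 37.440000
  S ⇒ negate
  Lon: 168 + 53/60 + 41.37/3600 = 168.894825
  hemisphere W, so the sign is −
Point 2:
  Latitude: split at 2 digits → 17° and 53.94988′; 17 + 53.94988/60 = 17.899165
  S → negative
  λ: degrees = first 3 digits = 169, minutes = 10.1187; 169 + 10.1187/60 = 169.168645
  W ⇒ negate
Point 3:
  Lat: 41.313′ = 0.688550°; total 39.688550
  S → negative
  Lon: 58.1003′ = 0.968338°; total 0.968338
  W → negative

1. -37.44000, -168.89483
2. -17.89916, -169.16865
3. -39.68855, -0.96834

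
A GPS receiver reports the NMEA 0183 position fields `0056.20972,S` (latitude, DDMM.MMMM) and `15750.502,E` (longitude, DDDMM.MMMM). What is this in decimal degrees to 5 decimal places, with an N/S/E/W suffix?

0.93683° S, 157.84170° E

Latitude: split at 2 digits → 00° and 56.20972′; 0 + 56.20972/60 = 0.936829
λ: split at 3 digits → 157° and 50.502′; 157 + 50.502/60 = 157.841700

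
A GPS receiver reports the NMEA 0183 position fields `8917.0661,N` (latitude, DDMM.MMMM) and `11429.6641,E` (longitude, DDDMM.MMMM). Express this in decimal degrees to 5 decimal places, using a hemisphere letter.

89.28444° N, 114.49440° E

φ: split at 2 digits → 89° and 17.0661′; 89 + 17.0661/60 = 89.284435
Lon: degrees = first 3 digits = 114, minutes = 29.6641; 114 + 29.6641/60 = 114.494402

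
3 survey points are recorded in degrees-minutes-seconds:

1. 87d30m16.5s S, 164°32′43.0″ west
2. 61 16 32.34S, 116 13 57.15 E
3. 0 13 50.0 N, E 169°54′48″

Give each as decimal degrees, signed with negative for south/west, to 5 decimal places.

1. -87.50458, -164.54528
2. -61.27565, 116.23254
3. 0.23056, 169.91333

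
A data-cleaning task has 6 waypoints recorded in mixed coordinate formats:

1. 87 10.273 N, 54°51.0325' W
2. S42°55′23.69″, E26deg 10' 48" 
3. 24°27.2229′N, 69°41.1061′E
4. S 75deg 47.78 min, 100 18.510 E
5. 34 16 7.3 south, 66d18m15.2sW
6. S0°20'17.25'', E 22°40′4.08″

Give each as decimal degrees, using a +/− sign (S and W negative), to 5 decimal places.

Point 1:
  φ: 87 + 10.273/60 = 87.171217
  N ⇒ keep positive
  Longitude: 54 + 51.0325/60 = 54.850542
  W ⇒ negate
Point 2:
  Lat: 55′ + 23.69″ = 55.39483′; 42 + 55.39483/60 = 42.923247
  S → negative
  Longitude: 26 + 10/60 + 48/3600 = 26.180000
  E ⇒ keep positive
Point 3:
  Latitude: 27.2229′ = 0.453715°; total 24.453715
  N → positive
  Lon: 69 + 41.1061/60 = 69.685102
  E → positive
Point 4:
  φ: 47.78′ = 0.796333°; total 75.796333
  S → negative
  λ: 100 + 18.51/60 = 100.308500
  E ⇒ keep positive
Point 5:
  φ: 34° + 16/60 + 7.3/3600 = 34 + 0.266667 + 0.002028 = 34.268694
  S → negative
  Longitude: 66° + 18/60 + 15.2/3600 = 66 + 0.300000 + 0.004222 = 66.304222
  hemisphere W, so the sign is −
Point 6:
  Latitude: 0° + 20/60 + 17.25/3600 = 0 + 0.333333 + 0.004792 = 0.338125
  S → negative
  Longitude: 22 + 40/60 + 4.08/3600 = 22.667800
  E → positive

1. 87.17122, -54.85054
2. -42.92325, 26.18000
3. 24.45372, 69.68510
4. -75.79633, 100.30850
5. -34.26869, -66.30422
6. -0.33813, 22.66780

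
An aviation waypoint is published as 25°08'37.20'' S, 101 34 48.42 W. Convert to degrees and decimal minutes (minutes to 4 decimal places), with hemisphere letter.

25° 8.6200′ S, 101° 34.8070′ W

Lat: seconds/60 = 0.62000; minutes = 8 + 0.62000 = 8.620000
λ: seconds/60 = 0.80700; minutes = 34 + 0.80700 = 34.807000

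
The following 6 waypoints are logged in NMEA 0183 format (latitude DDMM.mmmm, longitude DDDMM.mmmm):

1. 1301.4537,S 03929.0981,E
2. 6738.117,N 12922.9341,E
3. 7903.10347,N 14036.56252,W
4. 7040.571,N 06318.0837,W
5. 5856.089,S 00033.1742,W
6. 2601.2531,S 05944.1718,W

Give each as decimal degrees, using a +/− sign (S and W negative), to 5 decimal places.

Point 1:
  Latitude: degrees = first 2 digits = 13, minutes = 1.4537; 13 + 1.4537/60 = 13.024228
  S → negative
  λ: degrees = first 3 digits = 39, minutes = 29.0981; 39 + 29.0981/60 = 39.484968
  E → positive
Point 2:
  Lat: split at 2 digits → 67° and 38.117′; 67 + 38.117/60 = 67.635283
  N → positive
  Longitude: degrees = first 3 digits = 129, minutes = 22.9341; 129 + 22.9341/60 = 129.382235
  E → positive
Point 3:
  Latitude: split at 2 digits → 79° and 3.10347′; 79 + 3.10347/60 = 79.051725
  N ⇒ keep positive
  Longitude: split at 3 digits → 140° and 36.56252′; 140 + 36.56252/60 = 140.609375
  W ⇒ negate
Point 4:
  Latitude: degrees = first 2 digits = 70, minutes = 40.571; 70 + 40.571/60 = 70.676183
  N ⇒ keep positive
  Longitude: degrees = first 3 digits = 63, minutes = 18.0837; 63 + 18.0837/60 = 63.301395
  W ⇒ negate
Point 5:
  Lat: split at 2 digits → 58° and 56.089′; 58 + 56.089/60 = 58.934817
  hemisphere S, so the sign is −
  Longitude: split at 3 digits → 000° and 33.1742′; 0 + 33.1742/60 = 0.552903
  W ⇒ negate
Point 6:
  Lat: split at 2 digits → 26° and 1.2531′; 26 + 1.2531/60 = 26.020885
  S ⇒ negate
  Longitude: degrees = first 3 digits = 59, minutes = 44.1718; 59 + 44.1718/60 = 59.736197
  hemisphere W, so the sign is −

1. -13.02423, 39.48497
2. 67.63528, 129.38224
3. 79.05172, -140.60938
4. 70.67618, -63.30140
5. -58.93482, -0.55290
6. -26.02089, -59.73620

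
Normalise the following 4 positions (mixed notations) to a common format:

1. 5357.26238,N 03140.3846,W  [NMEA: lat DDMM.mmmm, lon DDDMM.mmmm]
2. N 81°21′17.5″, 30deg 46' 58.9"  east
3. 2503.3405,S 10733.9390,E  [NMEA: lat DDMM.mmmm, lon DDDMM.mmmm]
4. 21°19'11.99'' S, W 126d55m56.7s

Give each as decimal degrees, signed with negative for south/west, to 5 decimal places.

Point 1:
  φ: degrees = first 2 digits = 53, minutes = 57.26238; 53 + 57.26238/60 = 53.954373
  N ⇒ keep positive
  Longitude: split at 3 digits → 031° and 40.3846′; 31 + 40.3846/60 = 31.673077
  W ⇒ negate
Point 2:
  Latitude: 81 + 21/60 + 17.5/3600 = 81.354861
  N → positive
  Lon: 30 + 46/60 + 58.9/3600 = 30.783028
  E → positive
Point 3:
  φ: degrees = first 2 digits = 25, minutes = 3.3405; 25 + 3.3405/60 = 25.055675
  S ⇒ negate
  Lon: split at 3 digits → 107° and 33.939′; 107 + 33.939/60 = 107.565650
  E → positive
Point 4:
  Lat: 21° + 19/60 + 11.99/3600 = 21 + 0.316667 + 0.003331 = 21.319997
  S → negative
  λ: 126° + 55/60 + 56.7/3600 = 126 + 0.916667 + 0.015750 = 126.932417
  W → negative

1. 53.95437, -31.67308
2. 81.35486, 30.78303
3. -25.05568, 107.56565
4. -21.32000, -126.93242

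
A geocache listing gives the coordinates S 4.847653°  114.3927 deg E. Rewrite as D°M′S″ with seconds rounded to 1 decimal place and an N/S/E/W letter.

φ: 0.847653° → 50.85918′; 0.85918 × 60 = 51.551″
Lon: whole degrees 114; 23.56200′ → 23′ and 33.720″

4°50′51.6″ S, 114°23′33.7″ E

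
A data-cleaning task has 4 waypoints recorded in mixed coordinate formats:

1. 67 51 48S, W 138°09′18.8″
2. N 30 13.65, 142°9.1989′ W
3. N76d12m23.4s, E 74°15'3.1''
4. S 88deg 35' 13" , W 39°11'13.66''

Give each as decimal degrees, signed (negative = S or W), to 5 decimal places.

1. -67.86333, -138.15522
2. 30.22750, -142.15332
3. 76.20650, 74.25086
4. -88.58694, -39.18713

Point 1:
  Latitude: 67° + 51/60 + 48/3600 = 67 + 0.850000 + 0.013333 = 67.863333
  hemisphere S, so the sign is −
  λ: 9′ + 18.8″ = 9.31333′; 138 + 9.31333/60 = 138.155222
  W ⇒ negate
Point 2:
  Latitude: 13.65′ = 0.227500°; total 30.227500
  N ⇒ keep positive
  Longitude: 142 + 9.1989/60 = 142.153315
  W → negative
Point 3:
  Lat: 76° + 12/60 + 23.4/3600 = 76 + 0.200000 + 0.006500 = 76.206500
  N ⇒ keep positive
  Longitude: 15′ + 3.1″ = 15.05167′; 74 + 15.05167/60 = 74.250861
  E ⇒ keep positive
Point 4:
  Latitude: 35′ + 13″ = 35.21667′; 88 + 35.21667/60 = 88.586944
  hemisphere S, so the sign is −
  λ: 39° + 11/60 + 13.66/3600 = 39 + 0.183333 + 0.003794 = 39.187128
  hemisphere W, so the sign is −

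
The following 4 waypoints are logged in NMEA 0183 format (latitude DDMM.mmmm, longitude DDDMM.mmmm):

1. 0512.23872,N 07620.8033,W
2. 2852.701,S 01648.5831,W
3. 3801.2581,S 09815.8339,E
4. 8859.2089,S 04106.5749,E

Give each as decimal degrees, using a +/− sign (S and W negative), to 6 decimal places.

Point 1:
  Lat: split at 2 digits → 05° and 12.23872′; 5 + 12.23872/60 = 5.2039787
  N ⇒ keep positive
  λ: degrees = first 3 digits = 76, minutes = 20.8033; 76 + 20.8033/60 = 76.3467217
  W → negative
Point 2:
  φ: degrees = first 2 digits = 28, minutes = 52.701; 28 + 52.701/60 = 28.8783500
  hemisphere S, so the sign is −
  Lon: split at 3 digits → 016° and 48.5831′; 16 + 48.5831/60 = 16.8097183
  W → negative
Point 3:
  Latitude: split at 2 digits → 38° and 1.2581′; 38 + 1.2581/60 = 38.0209683
  hemisphere S, so the sign is −
  Longitude: degrees = first 3 digits = 98, minutes = 15.8339; 98 + 15.8339/60 = 98.2638983
  E → positive
Point 4:
  Latitude: degrees = first 2 digits = 88, minutes = 59.2089; 88 + 59.2089/60 = 88.9868150
  S ⇒ negate
  Longitude: split at 3 digits → 041° and 6.5749′; 41 + 6.5749/60 = 41.1095817
  E → positive

1. 5.203979, -76.346722
2. -28.878350, -16.809718
3. -38.020968, 98.263898
4. -88.986815, 41.109582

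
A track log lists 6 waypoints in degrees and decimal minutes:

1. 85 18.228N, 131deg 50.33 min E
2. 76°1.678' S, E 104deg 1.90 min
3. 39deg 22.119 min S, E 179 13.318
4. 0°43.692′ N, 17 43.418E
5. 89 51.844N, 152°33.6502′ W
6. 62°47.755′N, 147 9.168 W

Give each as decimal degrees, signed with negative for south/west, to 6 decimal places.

Point 1:
  φ: 85 + 18.228/60 = 85.3038000
  N ⇒ keep positive
  Longitude: 50.33′ = 0.838833°; total 131.8388333
  E → positive
Point 2:
  Lat: 76 + 1.678/60 = 76.0279667
  hemisphere S, so the sign is −
  Longitude: 1.9′ = 0.031667°; total 104.0316667
  E ⇒ keep positive
Point 3:
  Lat: 39 + 22.119/60 = 39.3686500
  S → negative
  Longitude: 179 + 13.318/60 = 179.2219667
  E → positive
Point 4:
  Latitude: 0 + 43.692/60 = 0.7282000
  N → positive
  λ: 17 + 43.418/60 = 17.7236333
  E → positive
Point 5:
  Lat: 89 + 51.844/60 = 89.8640667
  N ⇒ keep positive
  Longitude: 152 + 33.6502/60 = 152.5608367
  W → negative
Point 6:
  Lat: 47.755′ = 0.795917°; total 62.7959167
  N ⇒ keep positive
  λ: 147 + 9.168/60 = 147.1528000
  W → negative

1. 85.303800, 131.838833
2. -76.027967, 104.031667
3. -39.368650, 179.221967
4. 0.728200, 17.723633
5. 89.864067, -152.560837
6. 62.795917, -147.152800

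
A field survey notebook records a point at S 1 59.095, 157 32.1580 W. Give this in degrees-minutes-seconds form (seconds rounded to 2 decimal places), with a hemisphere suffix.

φ: fractional minutes 0.09500 × 60 = 5.7000″
Longitude: fractional minutes 0.15800 × 60 = 9.4800″

1°59′5.70″ S, 157°32′9.48″ W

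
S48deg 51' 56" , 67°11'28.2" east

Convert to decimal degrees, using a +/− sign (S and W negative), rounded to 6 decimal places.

-48.865556, 67.191167

Lat: 48 + 51/60 + 56/3600 = 48.8655556
hemisphere S, so the sign is −
λ: 67 + 11/60 + 28.2/3600 = 67.1911667
E ⇒ keep positive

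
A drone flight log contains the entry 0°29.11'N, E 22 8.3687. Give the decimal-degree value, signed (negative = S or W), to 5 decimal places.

φ: 0 + 29.11/60 = 0.485167
N ⇒ keep positive
Longitude: 22 + 8.3687/60 = 22.139478
E ⇒ keep positive

0.48517, 22.13948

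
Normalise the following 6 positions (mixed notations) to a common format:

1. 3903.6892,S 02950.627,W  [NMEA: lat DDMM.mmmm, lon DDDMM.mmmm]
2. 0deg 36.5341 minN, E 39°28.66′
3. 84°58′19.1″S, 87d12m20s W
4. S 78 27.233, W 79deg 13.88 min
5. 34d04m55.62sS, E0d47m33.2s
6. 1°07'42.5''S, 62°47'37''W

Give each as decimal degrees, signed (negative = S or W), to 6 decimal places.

1. -39.061487, -29.843783
2. 0.608902, 39.477667
3. -84.971972, -87.205556
4. -78.453883, -79.231333
5. -34.082117, 0.792556
6. -1.128472, -62.793611

Point 1:
  Latitude: split at 2 digits → 39° and 3.6892′; 39 + 3.6892/60 = 39.0614867
  S → negative
  Longitude: degrees = first 3 digits = 29, minutes = 50.627; 29 + 50.627/60 = 29.8437833
  hemisphere W, so the sign is −
Point 2:
  Lat: 36.5341′ = 0.608902°; total 0.6089017
  N → positive
  Longitude: 28.66′ = 0.477667°; total 39.4776667
  E ⇒ keep positive
Point 3:
  φ: 84° + 58/60 + 19.1/3600 = 84 + 0.966667 + 0.005306 = 84.9719722
  S → negative
  λ: 87 + 12/60 + 20/3600 = 87.2055556
  hemisphere W, so the sign is −
Point 4:
  Latitude: 78 + 27.233/60 = 78.4538833
  S ⇒ negate
  λ: 79 + 13.88/60 = 79.2313333
  W → negative
Point 5:
  Lat: 34° + 4/60 + 55.62/3600 = 34 + 0.066667 + 0.015450 = 34.0821167
  hemisphere S, so the sign is −
  Lon: 47′ + 33.2″ = 47.55333′; 0 + 47.55333/60 = 0.7925556
  E ⇒ keep positive
Point 6:
  Lat: 1° + 7/60 + 42.5/3600 = 1 + 0.116667 + 0.011806 = 1.1284722
  S ⇒ negate
  λ: 62° + 47/60 + 37/3600 = 62 + 0.783333 + 0.010278 = 62.7936111
  W ⇒ negate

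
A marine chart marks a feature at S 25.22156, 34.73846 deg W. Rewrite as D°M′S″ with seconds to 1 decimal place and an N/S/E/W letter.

25°13′17.6″ S, 34°44′18.5″ W

Latitude: 0.221560 × 60 = 13.29360′ → 13′, remainder × 60 = 17.616″
Longitude: whole degrees 34; 44.30760′ → 44′ and 18.456″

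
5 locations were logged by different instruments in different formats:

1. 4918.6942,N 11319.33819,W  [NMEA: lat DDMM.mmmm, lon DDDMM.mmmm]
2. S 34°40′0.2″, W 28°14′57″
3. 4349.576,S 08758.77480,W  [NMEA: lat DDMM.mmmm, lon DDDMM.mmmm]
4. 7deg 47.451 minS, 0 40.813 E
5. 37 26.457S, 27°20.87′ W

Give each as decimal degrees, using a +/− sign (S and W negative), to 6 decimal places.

Point 1:
  Lat: degrees = first 2 digits = 49, minutes = 18.6942; 49 + 18.6942/60 = 49.3115700
  N ⇒ keep positive
  Lon: degrees = first 3 digits = 113, minutes = 19.33819; 113 + 19.33819/60 = 113.3223032
  W ⇒ negate
Point 2:
  φ: 34 + 40/60 + 0.2/3600 = 34.6667222
  S ⇒ negate
  Longitude: 14′ + 57″ = 14.95000′; 28 + 14.95000/60 = 28.2491667
  W → negative
Point 3:
  φ: split at 2 digits → 43° and 49.576′; 43 + 49.576/60 = 43.8262667
  S ⇒ negate
  Longitude: split at 3 digits → 087° and 58.7748′; 87 + 58.7748/60 = 87.9795800
  W ⇒ negate
Point 4:
  Lat: 47.451′ = 0.790850°; total 7.7908500
  hemisphere S, so the sign is −
  Lon: 40.813′ = 0.680217°; total 0.6802167
  E → positive
Point 5:
  Latitude: 37 + 26.457/60 = 37.4409500
  S ⇒ negate
  Lon: 27 + 20.87/60 = 27.3478333
  W → negative

1. 49.311570, -113.322303
2. -34.666722, -28.249167
3. -43.826267, -87.979580
4. -7.790850, 0.680217
5. -37.440950, -27.347833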